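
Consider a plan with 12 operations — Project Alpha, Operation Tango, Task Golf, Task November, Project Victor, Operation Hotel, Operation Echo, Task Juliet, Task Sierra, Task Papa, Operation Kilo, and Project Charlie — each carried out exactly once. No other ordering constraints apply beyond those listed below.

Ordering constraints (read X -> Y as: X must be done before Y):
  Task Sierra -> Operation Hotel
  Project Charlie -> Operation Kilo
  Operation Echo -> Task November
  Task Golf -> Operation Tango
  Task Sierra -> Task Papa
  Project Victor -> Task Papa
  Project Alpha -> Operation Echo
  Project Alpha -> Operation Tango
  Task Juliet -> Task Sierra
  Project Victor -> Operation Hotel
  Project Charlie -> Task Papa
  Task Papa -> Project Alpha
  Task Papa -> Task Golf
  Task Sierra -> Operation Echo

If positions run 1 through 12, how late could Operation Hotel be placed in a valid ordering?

No constraint forces any operation after Operation Hotel, so it can be placed last, in position 12.

12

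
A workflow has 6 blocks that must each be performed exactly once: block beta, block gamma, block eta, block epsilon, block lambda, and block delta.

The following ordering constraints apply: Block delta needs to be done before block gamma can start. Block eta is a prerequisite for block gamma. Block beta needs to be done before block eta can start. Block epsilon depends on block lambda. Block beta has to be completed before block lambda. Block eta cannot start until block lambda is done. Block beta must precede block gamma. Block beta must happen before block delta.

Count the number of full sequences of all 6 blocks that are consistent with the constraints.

11

Block beta is the only block with nothing required before it, so every ordering starts there.
Enumerating by repeatedly choosing an available block (one whose prerequisites are all placed) gives 11 distinct complete orderings.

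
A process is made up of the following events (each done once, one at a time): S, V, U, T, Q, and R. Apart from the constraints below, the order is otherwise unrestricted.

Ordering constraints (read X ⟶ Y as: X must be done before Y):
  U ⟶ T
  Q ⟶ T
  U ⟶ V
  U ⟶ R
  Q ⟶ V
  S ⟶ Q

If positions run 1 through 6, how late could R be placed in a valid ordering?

R has no required successors, so nothing stops it from going last (position 6).

6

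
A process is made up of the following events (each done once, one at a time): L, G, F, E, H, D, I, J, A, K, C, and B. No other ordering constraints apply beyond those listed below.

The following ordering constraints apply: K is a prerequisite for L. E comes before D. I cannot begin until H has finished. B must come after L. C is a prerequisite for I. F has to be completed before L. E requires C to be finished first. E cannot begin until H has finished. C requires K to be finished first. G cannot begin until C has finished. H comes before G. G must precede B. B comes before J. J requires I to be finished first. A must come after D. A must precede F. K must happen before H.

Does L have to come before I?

No chain of constraints connects L to I in either direction.
So L can come before I or after — it is not forced.

No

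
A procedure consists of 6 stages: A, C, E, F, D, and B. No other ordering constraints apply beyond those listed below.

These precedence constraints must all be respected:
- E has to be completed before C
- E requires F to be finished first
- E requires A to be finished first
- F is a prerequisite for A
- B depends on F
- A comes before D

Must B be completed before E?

No

Nothing in the constraints links B and E; they are unordered relative to each other.
So B can come before E or after — it is not forced.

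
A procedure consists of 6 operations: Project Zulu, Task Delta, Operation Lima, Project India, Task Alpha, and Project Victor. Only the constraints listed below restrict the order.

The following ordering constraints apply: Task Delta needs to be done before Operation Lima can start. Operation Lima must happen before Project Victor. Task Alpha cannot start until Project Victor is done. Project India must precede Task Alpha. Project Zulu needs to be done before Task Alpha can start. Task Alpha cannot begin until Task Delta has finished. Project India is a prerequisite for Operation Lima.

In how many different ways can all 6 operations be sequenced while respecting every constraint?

The operations with no prerequisites are Project Zulu, Task Delta, Project India; any of them can be placed first.
Systematically extending each partial ordering one operation at a time and counting, there are 10 complete orderings.

10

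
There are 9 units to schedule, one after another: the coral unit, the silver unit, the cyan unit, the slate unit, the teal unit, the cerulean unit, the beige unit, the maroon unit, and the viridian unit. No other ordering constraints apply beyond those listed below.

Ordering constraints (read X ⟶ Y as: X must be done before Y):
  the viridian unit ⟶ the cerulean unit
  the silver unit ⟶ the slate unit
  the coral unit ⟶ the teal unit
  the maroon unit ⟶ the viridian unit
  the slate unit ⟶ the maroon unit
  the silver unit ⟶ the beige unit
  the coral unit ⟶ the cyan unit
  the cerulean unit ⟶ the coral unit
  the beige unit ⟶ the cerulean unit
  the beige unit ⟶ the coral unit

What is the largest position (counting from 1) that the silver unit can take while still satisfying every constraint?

Following every chain forward from the silver unit, the units that must come later are the coral unit, the cyan unit, the slate unit, the teal unit, the cerulean unit, the beige unit, the maroon unit, the viridian unit — 8 of them.
So at least 8 units follow the silver unit, putting the silver unit no later than position 1. That position is achievable by scheduling everything else first.

1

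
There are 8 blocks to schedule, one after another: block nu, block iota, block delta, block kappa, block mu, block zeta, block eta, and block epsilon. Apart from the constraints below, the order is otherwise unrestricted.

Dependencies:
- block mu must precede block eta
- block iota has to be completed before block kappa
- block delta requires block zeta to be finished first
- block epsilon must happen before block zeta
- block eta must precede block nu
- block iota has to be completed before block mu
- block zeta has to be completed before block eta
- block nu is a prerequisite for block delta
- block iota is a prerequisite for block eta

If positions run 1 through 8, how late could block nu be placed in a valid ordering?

Following the constraints forward from block nu, its only required successor is block delta.
So at least 1 block follows block nu, putting block nu no later than position 7. That position is achievable by scheduling everything else first.

7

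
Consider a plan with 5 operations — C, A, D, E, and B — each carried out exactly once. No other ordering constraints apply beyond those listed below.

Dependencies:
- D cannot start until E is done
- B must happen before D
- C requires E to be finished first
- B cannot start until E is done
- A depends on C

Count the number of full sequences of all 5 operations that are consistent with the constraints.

6

E is the only operation with nothing required before it, so every ordering starts there.
Enumerating by repeatedly choosing an available operation (one whose prerequisites are all placed) gives 6 distinct complete orderings.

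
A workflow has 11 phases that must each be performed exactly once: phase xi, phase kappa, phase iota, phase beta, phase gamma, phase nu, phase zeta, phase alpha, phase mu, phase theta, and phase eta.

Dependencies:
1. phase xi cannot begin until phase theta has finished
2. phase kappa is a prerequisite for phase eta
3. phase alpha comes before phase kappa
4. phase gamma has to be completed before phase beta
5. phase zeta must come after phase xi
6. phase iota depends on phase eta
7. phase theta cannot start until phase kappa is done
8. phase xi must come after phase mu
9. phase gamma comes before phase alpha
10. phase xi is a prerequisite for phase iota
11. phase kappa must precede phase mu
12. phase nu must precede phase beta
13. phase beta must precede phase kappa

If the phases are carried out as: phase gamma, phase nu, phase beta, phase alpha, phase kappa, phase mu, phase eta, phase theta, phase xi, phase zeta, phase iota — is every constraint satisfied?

Checking each listed constraint against this order: for instance, phase eta is in position 7 and phase iota in position 11, so that constraint holds — and the remaining constraints check out the same way.

Yes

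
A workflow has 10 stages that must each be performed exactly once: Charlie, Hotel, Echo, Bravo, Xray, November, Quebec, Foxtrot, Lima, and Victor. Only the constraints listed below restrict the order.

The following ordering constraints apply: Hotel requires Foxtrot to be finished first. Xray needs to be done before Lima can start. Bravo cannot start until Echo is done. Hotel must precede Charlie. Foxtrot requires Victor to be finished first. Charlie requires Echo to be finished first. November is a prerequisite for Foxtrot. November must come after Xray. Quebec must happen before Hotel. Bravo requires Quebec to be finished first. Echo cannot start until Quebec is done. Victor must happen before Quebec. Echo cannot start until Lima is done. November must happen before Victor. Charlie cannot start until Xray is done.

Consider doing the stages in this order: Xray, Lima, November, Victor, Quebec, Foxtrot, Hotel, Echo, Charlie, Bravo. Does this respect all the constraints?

Going through the constraints one by one, each required predecessor appears earlier in the sequence than its dependent — e.g. Xray (position 1) is before Charlie (position 9), as required.

Yes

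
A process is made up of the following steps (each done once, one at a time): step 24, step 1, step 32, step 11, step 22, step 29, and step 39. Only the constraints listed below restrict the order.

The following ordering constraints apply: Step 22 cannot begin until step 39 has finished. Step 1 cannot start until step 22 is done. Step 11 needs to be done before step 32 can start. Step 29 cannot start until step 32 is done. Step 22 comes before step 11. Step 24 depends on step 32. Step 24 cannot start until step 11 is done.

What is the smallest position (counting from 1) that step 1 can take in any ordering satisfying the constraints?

Every step that must precede step 1 has to come before it. Tracing all chains that end at step 1, those steps are: step 22, step 39 — 2 in total.
So at minimum 2 steps come before step 1, putting step 1 no earlier than position 3. That position is achievable by scheduling exactly those predecessors first.

3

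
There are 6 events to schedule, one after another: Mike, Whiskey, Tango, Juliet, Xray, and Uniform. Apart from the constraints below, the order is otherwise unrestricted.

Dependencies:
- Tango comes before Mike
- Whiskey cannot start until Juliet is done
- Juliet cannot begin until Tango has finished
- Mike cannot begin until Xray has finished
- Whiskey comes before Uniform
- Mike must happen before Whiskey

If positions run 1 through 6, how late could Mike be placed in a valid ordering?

4

Every event that must follow Mike has to come after it. Tracing all chains starting from Mike, those events are: Whiskey, Uniform — 2 in total.
With 2 mandatory successors out of 6 events total, the latest slot for Mike is 6−2 = 4, and it's reachable by doing all non-successors before Mike.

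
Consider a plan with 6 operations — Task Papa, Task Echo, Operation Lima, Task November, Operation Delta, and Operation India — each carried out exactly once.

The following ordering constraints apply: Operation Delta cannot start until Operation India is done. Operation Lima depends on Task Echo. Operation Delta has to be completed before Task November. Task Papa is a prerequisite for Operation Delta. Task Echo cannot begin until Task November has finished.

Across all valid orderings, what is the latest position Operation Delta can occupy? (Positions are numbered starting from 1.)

Following every chain forward from Operation Delta, the operations that must come later are Task Echo, Operation Lima, Task November — 3 of them.
So at least 3 operations follow Operation Delta, putting Operation Delta no later than position 3. That position is achievable by scheduling everything else first.

3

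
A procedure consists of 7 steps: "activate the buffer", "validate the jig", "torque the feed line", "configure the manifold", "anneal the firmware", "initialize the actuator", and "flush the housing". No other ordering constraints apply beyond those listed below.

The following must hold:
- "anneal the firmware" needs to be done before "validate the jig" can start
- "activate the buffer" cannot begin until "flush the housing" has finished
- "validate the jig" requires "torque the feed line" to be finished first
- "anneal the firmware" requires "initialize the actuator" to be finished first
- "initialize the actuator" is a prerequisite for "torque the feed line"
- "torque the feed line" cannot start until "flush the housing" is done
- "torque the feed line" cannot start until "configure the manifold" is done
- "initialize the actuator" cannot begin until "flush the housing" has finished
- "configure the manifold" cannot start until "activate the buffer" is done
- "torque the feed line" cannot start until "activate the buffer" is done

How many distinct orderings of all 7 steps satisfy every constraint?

9

Only "flush the housing" has no prerequisites, so it must go first.
Counting all ways to extend the partial order to a total order gives 9.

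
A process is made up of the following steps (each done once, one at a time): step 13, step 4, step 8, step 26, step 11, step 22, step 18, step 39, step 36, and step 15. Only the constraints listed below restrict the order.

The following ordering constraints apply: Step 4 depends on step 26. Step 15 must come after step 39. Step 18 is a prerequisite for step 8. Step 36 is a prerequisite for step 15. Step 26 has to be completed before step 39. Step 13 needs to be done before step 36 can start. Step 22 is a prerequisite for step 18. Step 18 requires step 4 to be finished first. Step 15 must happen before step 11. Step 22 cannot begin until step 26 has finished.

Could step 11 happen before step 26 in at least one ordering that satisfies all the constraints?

No

Following step 26 → step 39 → step 15 → step 11, step 26 must precede step 11 in every valid ordering.
Hence step 11 can never be scheduled before step 26.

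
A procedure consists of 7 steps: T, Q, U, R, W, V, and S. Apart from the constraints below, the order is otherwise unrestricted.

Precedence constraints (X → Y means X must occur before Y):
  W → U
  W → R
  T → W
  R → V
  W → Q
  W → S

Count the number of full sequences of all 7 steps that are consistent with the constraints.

60

Only T has no prerequisites, so it must go first.
Systematically extending each partial ordering one step at a time and counting, there are 60 complete orderings.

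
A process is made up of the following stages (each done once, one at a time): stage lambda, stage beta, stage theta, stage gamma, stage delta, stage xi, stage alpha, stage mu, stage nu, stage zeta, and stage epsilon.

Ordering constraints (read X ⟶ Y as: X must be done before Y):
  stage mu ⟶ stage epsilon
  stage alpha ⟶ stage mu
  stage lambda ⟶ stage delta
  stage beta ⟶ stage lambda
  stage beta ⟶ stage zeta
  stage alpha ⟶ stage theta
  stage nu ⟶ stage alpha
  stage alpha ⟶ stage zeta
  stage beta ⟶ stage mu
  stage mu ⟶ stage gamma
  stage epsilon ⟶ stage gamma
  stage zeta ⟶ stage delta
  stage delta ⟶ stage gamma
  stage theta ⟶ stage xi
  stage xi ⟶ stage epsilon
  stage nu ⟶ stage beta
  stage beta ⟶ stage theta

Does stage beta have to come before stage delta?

There is a constraint chain stage beta → stage lambda → stage delta.
So stage beta must precede stage delta in any valid ordering.

Yes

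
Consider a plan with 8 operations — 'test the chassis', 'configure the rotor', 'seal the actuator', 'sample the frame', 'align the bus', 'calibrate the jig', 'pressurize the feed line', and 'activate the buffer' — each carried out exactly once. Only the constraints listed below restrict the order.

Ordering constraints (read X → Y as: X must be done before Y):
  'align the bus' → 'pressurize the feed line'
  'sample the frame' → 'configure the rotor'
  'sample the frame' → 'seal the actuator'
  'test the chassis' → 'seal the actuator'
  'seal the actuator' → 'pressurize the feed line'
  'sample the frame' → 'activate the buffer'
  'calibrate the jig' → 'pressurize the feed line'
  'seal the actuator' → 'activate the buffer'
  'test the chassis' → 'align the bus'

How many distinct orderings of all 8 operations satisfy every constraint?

398

The operations with no prerequisites are 'test the chassis', 'sample the frame', 'calibrate the jig'; any of them can be placed first.
Systematically extending each partial ordering one operation at a time and counting, there are 398 complete orderings.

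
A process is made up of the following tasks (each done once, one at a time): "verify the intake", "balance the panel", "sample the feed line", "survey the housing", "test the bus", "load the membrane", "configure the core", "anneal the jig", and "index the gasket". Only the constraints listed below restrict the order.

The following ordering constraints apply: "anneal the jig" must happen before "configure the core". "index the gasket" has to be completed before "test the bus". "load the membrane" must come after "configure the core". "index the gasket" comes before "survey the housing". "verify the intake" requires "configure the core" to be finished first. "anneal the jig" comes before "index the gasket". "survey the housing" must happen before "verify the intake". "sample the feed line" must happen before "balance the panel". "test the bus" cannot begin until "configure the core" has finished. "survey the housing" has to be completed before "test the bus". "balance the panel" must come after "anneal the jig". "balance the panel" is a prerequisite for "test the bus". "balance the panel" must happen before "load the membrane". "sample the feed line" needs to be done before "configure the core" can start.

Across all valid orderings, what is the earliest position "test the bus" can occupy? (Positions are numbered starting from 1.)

7

The tasks that are forced before "test the bus", directly or transitively, are "balance the panel", "sample the feed line", "survey the housing", "configure the core", "anneal the jig", "index the gasket". That's 6 tasks.
With 6 mandatory predecessors, the earliest "test the bus" can sit is position 6+1 = 7, and placing just those 6 first achieves it.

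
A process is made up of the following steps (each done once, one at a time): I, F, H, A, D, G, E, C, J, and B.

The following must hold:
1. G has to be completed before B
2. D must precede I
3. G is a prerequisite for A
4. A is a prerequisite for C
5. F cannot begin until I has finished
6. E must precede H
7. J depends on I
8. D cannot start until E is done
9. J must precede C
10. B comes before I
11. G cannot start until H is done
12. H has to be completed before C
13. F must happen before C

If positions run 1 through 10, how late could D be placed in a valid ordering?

Following every chain forward from D, the steps that must come later are I, F, C, J — 4 of them.
With 4 mandatory successors out of 10 steps total, the latest slot for D is 10−4 = 6, and it's reachable by doing all non-successors before D.

6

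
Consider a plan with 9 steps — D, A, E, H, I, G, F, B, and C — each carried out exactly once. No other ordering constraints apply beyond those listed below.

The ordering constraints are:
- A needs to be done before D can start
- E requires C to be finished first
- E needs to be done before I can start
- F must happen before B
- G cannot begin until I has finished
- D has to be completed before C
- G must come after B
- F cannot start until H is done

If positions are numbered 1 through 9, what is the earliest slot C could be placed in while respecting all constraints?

Working backwards through the constraints from C, its full set of required predecessors is D, A — 2 of them.
So at minimum 2 steps come before C, putting C no earlier than position 3. That position is achievable by scheduling exactly those predecessors first.

3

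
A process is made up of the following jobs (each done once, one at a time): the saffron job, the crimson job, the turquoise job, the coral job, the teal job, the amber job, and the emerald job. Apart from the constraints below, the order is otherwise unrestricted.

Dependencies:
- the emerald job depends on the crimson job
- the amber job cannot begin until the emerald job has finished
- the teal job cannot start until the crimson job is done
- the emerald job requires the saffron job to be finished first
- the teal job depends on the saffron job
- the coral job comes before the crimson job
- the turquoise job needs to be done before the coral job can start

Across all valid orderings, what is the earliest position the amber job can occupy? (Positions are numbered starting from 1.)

6

The jobs that are forced before the amber job, directly or transitively, are the saffron job, the crimson job, the turquoise job, the coral job, the emerald job. That's 5 jobs.
So at minimum 5 jobs come before the amber job, putting the amber job no earlier than position 6. That position is achievable by scheduling exactly those predecessors first.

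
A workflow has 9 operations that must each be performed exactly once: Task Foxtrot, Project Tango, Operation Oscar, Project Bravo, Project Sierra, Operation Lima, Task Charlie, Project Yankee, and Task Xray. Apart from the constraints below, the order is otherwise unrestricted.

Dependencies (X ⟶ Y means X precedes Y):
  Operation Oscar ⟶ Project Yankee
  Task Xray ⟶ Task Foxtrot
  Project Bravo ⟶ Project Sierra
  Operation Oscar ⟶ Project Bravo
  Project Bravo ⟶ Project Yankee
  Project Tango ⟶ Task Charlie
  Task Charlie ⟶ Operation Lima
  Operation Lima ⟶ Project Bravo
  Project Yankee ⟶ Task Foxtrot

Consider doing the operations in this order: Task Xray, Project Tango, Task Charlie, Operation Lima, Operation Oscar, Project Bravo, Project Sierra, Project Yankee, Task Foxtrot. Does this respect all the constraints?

Yes

Going through the constraints one by one, each required predecessor appears earlier in the sequence than its dependent — e.g. Task Xray (position 1) is before Task Foxtrot (position 9), as required.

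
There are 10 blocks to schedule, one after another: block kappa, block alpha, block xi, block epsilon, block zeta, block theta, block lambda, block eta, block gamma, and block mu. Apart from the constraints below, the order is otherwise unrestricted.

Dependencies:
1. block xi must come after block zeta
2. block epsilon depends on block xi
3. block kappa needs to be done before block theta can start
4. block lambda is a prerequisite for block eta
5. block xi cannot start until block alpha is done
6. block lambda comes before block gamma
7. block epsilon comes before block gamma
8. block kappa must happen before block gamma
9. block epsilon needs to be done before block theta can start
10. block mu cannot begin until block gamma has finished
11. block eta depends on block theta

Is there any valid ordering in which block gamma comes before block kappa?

No

Following block kappa → block gamma, block kappa must precede block gamma in every valid ordering.
So no valid ordering can have block gamma before block kappa.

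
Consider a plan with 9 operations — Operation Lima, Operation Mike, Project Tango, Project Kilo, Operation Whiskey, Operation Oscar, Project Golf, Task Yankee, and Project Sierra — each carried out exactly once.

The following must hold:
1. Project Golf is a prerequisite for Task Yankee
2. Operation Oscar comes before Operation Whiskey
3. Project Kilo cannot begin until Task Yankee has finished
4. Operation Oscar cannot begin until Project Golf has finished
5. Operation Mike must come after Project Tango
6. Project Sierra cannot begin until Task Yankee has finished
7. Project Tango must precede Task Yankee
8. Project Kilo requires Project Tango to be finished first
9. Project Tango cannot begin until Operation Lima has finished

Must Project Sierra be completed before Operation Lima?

The constraints actually force Operation Lima before Project Sierra (via Operation Lima → Project Tango → Task Yankee → Project Sierra), not the other way around.
So Project Sierra never precedes Operation Lima.

No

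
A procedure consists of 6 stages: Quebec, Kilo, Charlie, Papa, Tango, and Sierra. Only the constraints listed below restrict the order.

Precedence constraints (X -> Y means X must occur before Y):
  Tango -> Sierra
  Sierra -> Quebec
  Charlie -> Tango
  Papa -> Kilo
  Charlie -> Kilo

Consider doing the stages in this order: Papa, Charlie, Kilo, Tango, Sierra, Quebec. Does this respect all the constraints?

Yes

Every stated constraint is respected: Papa sits at position 1, ahead of Kilo at position 3, and each of the other listed pairs likewise has the predecessor earlier in the sequence.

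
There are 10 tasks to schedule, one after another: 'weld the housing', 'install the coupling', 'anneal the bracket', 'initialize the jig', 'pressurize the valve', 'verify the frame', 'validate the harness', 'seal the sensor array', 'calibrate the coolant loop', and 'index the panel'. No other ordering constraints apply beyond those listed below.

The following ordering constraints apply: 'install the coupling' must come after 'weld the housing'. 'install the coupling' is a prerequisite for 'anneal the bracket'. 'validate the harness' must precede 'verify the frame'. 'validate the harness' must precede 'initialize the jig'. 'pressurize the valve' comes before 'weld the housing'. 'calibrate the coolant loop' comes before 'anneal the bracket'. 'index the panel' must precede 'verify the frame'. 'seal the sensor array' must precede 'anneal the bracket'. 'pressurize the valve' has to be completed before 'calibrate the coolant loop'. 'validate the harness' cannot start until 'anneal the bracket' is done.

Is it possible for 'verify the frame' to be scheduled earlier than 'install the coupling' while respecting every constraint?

No

Following 'install the coupling' → 'anneal the bracket' → 'validate the harness' → 'verify the frame', 'install the coupling' must precede 'verify the frame' in every valid ordering.
So no valid ordering can have 'verify the frame' before 'install the coupling'.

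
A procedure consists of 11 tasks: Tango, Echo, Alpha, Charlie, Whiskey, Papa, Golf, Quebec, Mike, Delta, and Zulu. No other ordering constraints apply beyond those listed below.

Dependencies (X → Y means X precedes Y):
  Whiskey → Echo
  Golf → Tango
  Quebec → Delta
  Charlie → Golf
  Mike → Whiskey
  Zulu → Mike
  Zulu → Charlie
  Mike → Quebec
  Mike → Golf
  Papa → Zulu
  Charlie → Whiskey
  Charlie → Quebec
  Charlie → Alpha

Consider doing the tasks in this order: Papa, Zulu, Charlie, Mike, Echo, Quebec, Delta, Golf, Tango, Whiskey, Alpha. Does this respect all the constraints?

In the proposed order, Echo appears before Whiskey.
That contradicts the constraint that Whiskey must precede Echo.

No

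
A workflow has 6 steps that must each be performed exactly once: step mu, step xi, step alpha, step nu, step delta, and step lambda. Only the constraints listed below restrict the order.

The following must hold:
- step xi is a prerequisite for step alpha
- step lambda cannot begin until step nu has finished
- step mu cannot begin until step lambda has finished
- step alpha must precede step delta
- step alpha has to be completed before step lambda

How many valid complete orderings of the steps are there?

10

The steps with no prerequisites are step xi, step nu; any of them can be placed first.
Counting all ways to extend the partial order to a total order gives 10.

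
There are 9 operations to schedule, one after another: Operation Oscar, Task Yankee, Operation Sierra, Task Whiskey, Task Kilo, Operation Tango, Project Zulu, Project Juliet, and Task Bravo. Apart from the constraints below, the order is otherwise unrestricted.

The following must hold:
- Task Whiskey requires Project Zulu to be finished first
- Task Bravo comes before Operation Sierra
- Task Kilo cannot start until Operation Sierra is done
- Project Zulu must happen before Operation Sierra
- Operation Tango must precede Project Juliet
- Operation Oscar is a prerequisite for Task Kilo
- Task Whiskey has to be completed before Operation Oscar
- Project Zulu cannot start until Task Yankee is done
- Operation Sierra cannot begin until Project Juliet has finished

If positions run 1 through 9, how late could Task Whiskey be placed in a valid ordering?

Every operation that must follow Task Whiskey has to come after it. Tracing all chains starting from Task Whiskey, those operations are: Operation Oscar, Task Kilo — 2 in total.
With 2 mandatory successors out of 9 operations total, the latest slot for Task Whiskey is 9−2 = 7, and it's reachable by doing all non-successors before Task Whiskey.

7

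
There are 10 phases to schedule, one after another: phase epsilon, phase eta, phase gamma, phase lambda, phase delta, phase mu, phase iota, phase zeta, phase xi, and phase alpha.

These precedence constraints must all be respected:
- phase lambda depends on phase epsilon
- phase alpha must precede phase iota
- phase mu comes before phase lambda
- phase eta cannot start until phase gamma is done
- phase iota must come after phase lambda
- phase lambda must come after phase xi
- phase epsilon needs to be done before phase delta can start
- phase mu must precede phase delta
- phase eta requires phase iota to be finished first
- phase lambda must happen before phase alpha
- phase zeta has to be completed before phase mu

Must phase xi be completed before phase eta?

Yes

Tracing the constraints gives a chain: phase xi → phase lambda → phase iota → phase eta.
Hence phase xi necessarily comes before phase eta.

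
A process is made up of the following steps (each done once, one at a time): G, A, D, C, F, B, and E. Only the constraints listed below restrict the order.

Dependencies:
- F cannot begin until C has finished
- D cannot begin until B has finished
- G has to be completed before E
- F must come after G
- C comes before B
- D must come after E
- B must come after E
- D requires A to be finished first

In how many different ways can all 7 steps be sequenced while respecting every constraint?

63

3 steps have no prerequisites (G, A, C), so any of them could come first.
Enumerating by repeatedly choosing an available step (one whose prerequisites are all placed) gives 63 distinct complete orderings.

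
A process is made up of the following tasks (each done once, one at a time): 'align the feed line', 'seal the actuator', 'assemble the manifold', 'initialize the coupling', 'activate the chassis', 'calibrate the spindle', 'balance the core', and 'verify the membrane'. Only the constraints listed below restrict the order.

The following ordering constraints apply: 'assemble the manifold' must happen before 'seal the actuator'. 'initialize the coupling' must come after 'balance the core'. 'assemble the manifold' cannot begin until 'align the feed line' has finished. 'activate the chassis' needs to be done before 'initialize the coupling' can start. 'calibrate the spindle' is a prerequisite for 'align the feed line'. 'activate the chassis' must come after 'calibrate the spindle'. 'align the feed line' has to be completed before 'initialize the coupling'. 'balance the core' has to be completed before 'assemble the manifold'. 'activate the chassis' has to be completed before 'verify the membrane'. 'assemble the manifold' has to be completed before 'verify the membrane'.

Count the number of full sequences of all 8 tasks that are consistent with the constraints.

88

2 tasks have no prerequisites ('calibrate the spindle', 'balance the core'), so any of them could come first.
Enumerating by repeatedly choosing an available task (one whose prerequisites are all placed) gives 88 distinct complete orderings.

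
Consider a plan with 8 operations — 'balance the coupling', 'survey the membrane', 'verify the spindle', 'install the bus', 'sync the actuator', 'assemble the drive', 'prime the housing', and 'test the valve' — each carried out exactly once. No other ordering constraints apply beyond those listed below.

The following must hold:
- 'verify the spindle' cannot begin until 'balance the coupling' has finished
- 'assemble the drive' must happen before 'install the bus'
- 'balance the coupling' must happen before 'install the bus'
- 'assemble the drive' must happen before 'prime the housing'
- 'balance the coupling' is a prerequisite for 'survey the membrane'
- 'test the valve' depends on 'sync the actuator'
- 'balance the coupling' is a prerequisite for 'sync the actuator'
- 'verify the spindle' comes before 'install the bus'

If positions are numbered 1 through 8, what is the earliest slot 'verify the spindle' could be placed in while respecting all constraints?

Working backwards through the constraints from 'verify the spindle', its only required predecessor is 'balance the coupling'.
With 1 mandatory predecessor, the earliest 'verify the spindle' can sit is position 1+1 = 2, and placing just that one first achieves it.

2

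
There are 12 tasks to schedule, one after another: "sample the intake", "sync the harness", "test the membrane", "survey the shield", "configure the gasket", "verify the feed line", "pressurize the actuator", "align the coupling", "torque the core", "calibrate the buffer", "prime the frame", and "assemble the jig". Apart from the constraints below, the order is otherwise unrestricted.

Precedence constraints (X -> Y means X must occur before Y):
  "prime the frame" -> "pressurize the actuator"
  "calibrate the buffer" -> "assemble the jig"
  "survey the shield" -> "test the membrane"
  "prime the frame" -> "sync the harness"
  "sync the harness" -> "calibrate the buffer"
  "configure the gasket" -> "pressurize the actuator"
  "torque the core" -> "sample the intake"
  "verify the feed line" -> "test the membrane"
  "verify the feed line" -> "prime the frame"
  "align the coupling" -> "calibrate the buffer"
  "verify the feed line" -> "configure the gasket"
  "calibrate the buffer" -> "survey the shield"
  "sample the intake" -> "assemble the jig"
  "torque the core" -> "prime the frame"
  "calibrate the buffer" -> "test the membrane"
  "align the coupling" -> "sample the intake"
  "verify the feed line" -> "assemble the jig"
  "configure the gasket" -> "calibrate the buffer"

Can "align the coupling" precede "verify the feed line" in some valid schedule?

The constraints leave "align the coupling" and "verify the feed line" unordered relative to each other; nothing requires "verify the feed line" earlier.
So a valid ordering placing "align the coupling" earlier than "verify the feed line" exists.

Yes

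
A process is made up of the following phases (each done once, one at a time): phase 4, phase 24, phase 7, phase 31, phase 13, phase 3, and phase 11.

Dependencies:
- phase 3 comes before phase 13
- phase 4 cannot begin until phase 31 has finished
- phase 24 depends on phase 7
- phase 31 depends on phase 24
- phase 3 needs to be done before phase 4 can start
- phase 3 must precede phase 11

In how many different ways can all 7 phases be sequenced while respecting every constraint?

2 phases have no prerequisites (phase 7, phase 3), so any of them could come first.
Systematically extending each partial ordering one phase at a time and counting, there are 68 complete orderings.

68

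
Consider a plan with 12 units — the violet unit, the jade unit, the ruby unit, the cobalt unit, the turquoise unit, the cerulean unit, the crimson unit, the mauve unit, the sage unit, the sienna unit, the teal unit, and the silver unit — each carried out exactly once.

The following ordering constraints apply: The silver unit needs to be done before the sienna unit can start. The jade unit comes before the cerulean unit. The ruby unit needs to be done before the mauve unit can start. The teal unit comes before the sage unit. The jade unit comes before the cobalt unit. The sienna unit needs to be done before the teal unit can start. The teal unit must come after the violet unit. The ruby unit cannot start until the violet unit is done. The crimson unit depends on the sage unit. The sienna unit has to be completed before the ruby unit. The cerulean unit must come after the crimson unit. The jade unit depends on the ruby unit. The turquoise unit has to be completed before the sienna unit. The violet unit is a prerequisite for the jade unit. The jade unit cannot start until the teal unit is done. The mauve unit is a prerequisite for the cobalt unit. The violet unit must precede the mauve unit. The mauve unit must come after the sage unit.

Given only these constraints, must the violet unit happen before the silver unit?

No

No chain of constraints connects the violet unit to the silver unit in either direction.
There exist valid orderings with the silver unit before the violet unit, so the violet unit is not required to come first.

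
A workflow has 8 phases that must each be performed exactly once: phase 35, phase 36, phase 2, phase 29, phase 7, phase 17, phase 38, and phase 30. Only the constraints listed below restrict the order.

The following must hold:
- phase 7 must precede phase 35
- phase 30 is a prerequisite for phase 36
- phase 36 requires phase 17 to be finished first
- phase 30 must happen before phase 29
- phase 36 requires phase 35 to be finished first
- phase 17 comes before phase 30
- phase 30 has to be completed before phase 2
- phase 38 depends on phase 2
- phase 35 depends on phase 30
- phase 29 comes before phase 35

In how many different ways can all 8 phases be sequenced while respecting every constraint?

50

2 phases have no prerequisites (phase 7, phase 17), so any of them could come first.
Systematically extending each partial ordering one phase at a time and counting, there are 50 complete orderings.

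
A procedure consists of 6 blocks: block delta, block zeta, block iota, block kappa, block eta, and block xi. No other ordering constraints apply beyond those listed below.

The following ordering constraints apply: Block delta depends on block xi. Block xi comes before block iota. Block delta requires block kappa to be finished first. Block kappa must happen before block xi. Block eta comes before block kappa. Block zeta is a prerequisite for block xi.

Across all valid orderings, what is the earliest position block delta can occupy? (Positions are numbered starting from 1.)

Working backwards through the constraints from block delta, its full set of required predecessors is block zeta, block kappa, block eta, block xi — 4 of them.
So at minimum 4 blocks come before block delta, putting block delta no earlier than position 5. That position is achievable by scheduling exactly those predecessors first.

5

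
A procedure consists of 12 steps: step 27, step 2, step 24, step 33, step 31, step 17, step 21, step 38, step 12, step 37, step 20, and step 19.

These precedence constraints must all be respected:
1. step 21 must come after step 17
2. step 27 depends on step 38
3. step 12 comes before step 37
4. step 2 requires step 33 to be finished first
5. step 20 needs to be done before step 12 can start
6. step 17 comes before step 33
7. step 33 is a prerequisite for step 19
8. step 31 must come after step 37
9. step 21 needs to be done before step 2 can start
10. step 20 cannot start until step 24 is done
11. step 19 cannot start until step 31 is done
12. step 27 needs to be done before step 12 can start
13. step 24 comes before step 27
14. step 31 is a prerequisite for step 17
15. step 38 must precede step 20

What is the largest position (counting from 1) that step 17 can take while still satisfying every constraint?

8

Every step that must follow step 17 has to come after it. Tracing all chains starting from step 17, those steps are: step 2, step 33, step 21, step 19 — 4 in total.
With 4 mandatory successors out of 12 steps total, the latest slot for step 17 is 12−4 = 8, and it's reachable by doing all non-successors before step 17.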